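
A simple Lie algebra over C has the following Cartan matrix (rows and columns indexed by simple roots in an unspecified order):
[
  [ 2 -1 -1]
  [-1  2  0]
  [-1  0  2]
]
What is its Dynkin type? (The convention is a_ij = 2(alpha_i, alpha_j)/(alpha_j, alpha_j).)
A_3

The matrix has rank 3 with 2's on the diagonal. Reading the off-diagonal entries as Dynkin edges (a single edge where a_ij = a_ji = -1; a double or triple edge where a_ij * a_ji = 2 or 3), the diagram is a chain of 3 nodes with single edges (A_3). One simple-root ordering that puts it in standard form is (alpha_2, alpha_1, alpha_3). So the algebra is type A_3, i.e. sl(4).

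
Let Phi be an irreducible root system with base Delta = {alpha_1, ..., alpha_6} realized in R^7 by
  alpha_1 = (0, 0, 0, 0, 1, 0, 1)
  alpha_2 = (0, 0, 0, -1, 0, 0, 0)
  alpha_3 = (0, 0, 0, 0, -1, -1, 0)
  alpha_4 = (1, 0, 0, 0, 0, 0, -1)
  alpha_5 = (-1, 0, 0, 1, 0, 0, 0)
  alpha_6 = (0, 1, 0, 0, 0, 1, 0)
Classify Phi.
B_6

Compute the Cartan integers a_ij = 2(alpha_i, alpha_j)/(alpha_j, alpha_j); the resulting 6x6 Cartan matrix is
[[2, 0, -1, -1, 0, 0], [0, 2, 0, 0, -1, 0], [-1, 0, 2, 0, 0, -1], [-1, 0, 0, 2, -1, 0], [0, -2, 0, -1, 2, 0], [0, 0, -1, 0, 0, 2]].
The roots have two lengths (squared-length ratio 2:1); the short ones are alpha_{2}. The associated Dynkin diagram is a chain of 6 nodes with a double edge at one end; the terminal node there is the unique short simple root (B_6), so the type is B_6 (the algebra so(13)).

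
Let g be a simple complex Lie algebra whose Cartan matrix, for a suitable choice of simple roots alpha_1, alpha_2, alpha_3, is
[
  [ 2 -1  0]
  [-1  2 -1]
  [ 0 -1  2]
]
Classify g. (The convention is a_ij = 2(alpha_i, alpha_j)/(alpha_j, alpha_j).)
type A_3

The matrix has rank 3 with 2's on the diagonal. Reading the off-diagonal entries as Dynkin edges (a single edge where a_ij = a_ji = -1; a double or triple edge where a_ij * a_ji = 2 or 3), the diagram is a chain of 3 nodes with single edges (A_3). One simple-root ordering that puts it in standard form is (alpha_3, alpha_2, alpha_1). So the algebra is type A_3, i.e. sl(4).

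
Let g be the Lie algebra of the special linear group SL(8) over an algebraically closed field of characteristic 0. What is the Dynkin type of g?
This is sl(8), which has dimension 8^2 - 1 = 63 and rank 8 - 1 = 7 (a Cartan subalgebra is the diagonal traceless matrices). In the classification of classical Lie algebras, the special linear algebra sl(n+1) has type A_n; here n = 7, so the Dynkin diagram is a chain of 7 nodes with single edges (A_7). Hence the type is A_7.

A_7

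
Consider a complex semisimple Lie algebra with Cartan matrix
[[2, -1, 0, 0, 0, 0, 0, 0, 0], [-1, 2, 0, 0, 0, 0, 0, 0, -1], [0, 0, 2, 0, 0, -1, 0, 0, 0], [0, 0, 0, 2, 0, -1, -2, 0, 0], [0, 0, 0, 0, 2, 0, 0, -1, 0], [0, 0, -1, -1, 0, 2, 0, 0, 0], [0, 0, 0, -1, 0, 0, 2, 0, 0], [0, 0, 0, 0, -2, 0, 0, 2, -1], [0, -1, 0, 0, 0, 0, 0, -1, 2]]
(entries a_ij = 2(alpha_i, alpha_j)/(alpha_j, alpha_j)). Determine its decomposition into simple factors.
B_4 ⊕ B_5

The diagram associated to this matrix has two connected components: the simple roots {alpha_3, alpha_4, alpha_6, alpha_7} form a chain of 4 nodes with a double edge at one end; the terminal node there is the unique short simple root (B_4), and {alpha_1, alpha_2, alpha_5, alpha_8, alpha_9} form a chain of 5 nodes with a double edge at one end; the terminal node there is the unique short simple root (B_5). A semisimple Lie algebra decomposes uniquely as the direct sum of simple ideals, one per connected component of its Dynkin diagram, so g ≅ B_4 ⊕ B_5 (dimension 36 + 55 = 91).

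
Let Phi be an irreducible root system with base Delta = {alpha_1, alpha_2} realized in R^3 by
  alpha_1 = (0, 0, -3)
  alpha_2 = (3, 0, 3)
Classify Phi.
B2

Compute the Cartan integers a_ij = 2(alpha_i, alpha_j)/(alpha_j, alpha_j); the resulting 2x2 Cartan matrix is
[[2, -1], [-2, 2]].
The roots have two lengths (squared-length ratio 2:1); the short ones are alpha_{1}. The associated Dynkin diagram is a chain of 2 nodes with a double edge at one end; the terminal node there is the unique short simple root (B_2), so the type is B_2 (the algebra so(5)).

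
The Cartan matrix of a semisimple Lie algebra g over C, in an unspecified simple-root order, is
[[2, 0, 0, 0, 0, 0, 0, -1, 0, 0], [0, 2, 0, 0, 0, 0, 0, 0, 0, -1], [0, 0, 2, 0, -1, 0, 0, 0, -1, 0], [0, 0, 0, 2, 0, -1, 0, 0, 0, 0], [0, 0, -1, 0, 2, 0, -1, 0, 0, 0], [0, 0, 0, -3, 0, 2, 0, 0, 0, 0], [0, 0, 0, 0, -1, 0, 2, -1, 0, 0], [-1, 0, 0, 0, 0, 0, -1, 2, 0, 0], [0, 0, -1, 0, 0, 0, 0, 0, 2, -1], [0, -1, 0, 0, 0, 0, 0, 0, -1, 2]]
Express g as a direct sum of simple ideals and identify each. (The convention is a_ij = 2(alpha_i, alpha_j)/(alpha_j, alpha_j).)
A_8 + G_2

The diagram associated to this matrix has two connected components: the simple roots {alpha_1, alpha_2, alpha_3, alpha_5, alpha_7, alpha_8, alpha_9, alpha_10} form a chain of 8 nodes with single edges (A_8), and {alpha_4, alpha_6} form two nodes joined by a triple edge (G_2). A semisimple Lie algebra decomposes uniquely as the direct sum of simple ideals, one per connected component of its Dynkin diagram, so g ≅ A_8 ⊕ G_2 (dimension 80 + 14 = 94).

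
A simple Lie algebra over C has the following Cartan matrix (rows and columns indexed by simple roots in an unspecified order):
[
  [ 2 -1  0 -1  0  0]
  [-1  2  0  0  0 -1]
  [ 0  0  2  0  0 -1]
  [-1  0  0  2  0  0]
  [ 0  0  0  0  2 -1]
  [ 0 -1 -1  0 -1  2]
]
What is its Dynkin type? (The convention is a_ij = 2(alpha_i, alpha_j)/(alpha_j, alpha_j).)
The matrix has rank 6 with 2's on the diagonal. Reading the off-diagonal entries as Dynkin edges (a single edge where a_ij = a_ji = -1; a double or triple edge where a_ij * a_ji = 2 or 3), the diagram is a chain of 4 nodes with a fork of two nodes at one end (D_6). One simple-root ordering that puts it in standard form is (alpha_4, alpha_1, alpha_2, alpha_6, alpha_5, alpha_3). So the algebra is type D_6, i.e. so(12).

type D_6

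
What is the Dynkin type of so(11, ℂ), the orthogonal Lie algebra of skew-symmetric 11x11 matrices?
type B_5

This is so(11) with 11 odd, which has dimension 11(11-1)/2 = 55 and rank (11-1)/2 = 5. In the classification of classical Lie algebras, the orthogonal algebra so(2n+1) in an odd number of variables has type B_n; here n = 5, so the Dynkin diagram is a chain of 5 nodes with a double edge at one end; the terminal node there is the unique short simple root (B_5). Hence the type is B_5.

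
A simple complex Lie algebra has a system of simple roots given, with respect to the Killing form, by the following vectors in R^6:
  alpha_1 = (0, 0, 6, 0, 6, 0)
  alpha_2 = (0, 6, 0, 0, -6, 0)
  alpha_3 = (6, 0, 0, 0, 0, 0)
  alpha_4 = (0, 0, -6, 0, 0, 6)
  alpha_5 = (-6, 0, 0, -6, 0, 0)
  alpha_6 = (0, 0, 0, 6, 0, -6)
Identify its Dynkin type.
B6

Compute the Cartan integers a_ij = 2(alpha_i, alpha_j)/(alpha_j, alpha_j); the resulting 6x6 Cartan matrix is
[[2, -1, 0, -1, 0, 0], [-1, 2, 0, 0, 0, 0], [0, 0, 2, 0, -1, 0], [-1, 0, 0, 2, 0, -1], [0, 0, -2, 0, 2, -1], [0, 0, 0, -1, -1, 2]].
The roots have two lengths (squared-length ratio 2:1); the short ones are alpha_{3}. The associated Dynkin diagram is a chain of 6 nodes with a double edge at one end; the terminal node there is the unique short simple root (B_6), so the type is B_6 (the algebra so(13)).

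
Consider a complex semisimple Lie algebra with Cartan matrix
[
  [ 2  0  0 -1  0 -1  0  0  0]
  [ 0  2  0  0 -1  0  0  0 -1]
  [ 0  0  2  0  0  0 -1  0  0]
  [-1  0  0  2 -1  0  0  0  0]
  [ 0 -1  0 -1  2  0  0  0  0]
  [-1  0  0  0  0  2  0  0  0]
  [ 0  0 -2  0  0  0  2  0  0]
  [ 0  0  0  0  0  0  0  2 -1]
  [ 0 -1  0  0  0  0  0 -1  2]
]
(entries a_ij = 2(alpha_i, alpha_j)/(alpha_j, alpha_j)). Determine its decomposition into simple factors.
The diagram associated to this matrix has two connected components: the simple roots {alpha_1, alpha_2, alpha_4, alpha_5, alpha_6, alpha_8, alpha_9} form a chain of 7 nodes with single edges (A_7), and {alpha_3, alpha_7} form a chain of 2 nodes with a double edge at one end; the terminal node there is the unique short simple root (B_2). A semisimple Lie algebra decomposes uniquely as the direct sum of simple ideals, one per connected component of its Dynkin diagram, so g ≅ A_7 ⊕ B_2 (dimension 63 + 10 = 73).

A_7 + B_2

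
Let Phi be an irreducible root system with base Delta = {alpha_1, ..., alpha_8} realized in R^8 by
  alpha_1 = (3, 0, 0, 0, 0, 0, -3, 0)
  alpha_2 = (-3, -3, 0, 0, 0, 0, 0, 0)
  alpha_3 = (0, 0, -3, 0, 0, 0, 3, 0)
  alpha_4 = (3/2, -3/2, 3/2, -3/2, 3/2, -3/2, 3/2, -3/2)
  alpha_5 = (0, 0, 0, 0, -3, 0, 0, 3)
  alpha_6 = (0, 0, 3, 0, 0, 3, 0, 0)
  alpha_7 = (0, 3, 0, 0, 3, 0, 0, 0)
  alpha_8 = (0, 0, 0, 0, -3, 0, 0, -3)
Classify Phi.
Compute the Cartan integers a_ij = 2(alpha_i, alpha_j)/(alpha_j, alpha_j); the resulting 8x8 Cartan matrix is
[[2, -1, -1, 0, 0, 0, 0, 0], [-1, 2, 0, 0, 0, 0, -1, 0], [-1, 0, 2, 0, 0, -1, 0, 0], [0, 0, 0, 2, -1, 0, 0, 0], [0, 0, 0, -1, 2, 0, -1, 0], [0, 0, -1, 0, 0, 2, 0, 0], [0, -1, 0, 0, -1, 0, 2, -1], [0, 0, 0, 0, 0, 0, -1, 2]].
All simple roots have the same length, so the diagram is simply laced. The associated Dynkin diagram is a chain of 7 nodes with one extra node attached to the third node from one end (E_8), so the type is E_8.

E_8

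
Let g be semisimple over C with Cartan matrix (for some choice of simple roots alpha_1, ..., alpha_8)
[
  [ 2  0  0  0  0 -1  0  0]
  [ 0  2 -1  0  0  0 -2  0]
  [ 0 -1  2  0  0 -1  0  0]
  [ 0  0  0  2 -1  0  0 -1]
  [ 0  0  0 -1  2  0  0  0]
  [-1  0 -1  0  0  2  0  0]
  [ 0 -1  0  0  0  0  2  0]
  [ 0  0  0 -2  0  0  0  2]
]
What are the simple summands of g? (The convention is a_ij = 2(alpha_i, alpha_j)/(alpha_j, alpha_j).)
B_5 (so(11)) + C_3 (sp(6))

The diagram associated to this matrix has two connected components: the simple roots {alpha_1, alpha_2, alpha_3, alpha_6, alpha_7} form a chain of 5 nodes with a double edge at one end; the terminal node there is the unique short simple root (B_5), and {alpha_4, alpha_5, alpha_8} form a chain of 3 nodes with a double edge at one end; the terminal node there is the unique long simple root (C_3). A semisimple Lie algebra decomposes uniquely as the direct sum of simple ideals, one per connected component of its Dynkin diagram, so g ≅ B_5 ⊕ C_3 (dimension 55 + 21 = 76).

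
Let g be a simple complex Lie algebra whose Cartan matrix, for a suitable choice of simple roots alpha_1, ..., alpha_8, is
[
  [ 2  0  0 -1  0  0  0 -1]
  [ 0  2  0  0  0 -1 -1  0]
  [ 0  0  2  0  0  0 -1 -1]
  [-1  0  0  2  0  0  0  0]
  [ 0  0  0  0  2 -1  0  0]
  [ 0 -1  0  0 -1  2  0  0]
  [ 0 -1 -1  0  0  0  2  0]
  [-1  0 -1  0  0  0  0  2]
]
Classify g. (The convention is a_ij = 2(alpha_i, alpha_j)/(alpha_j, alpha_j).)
A_8

The matrix has rank 8 with 2's on the diagonal. Reading the off-diagonal entries as Dynkin edges (a single edge where a_ij = a_ji = -1; a double or triple edge where a_ij * a_ji = 2 or 3), the diagram is a chain of 8 nodes with single edges (A_8). One simple-root ordering that puts it in standard form is (alpha_5, alpha_6, alpha_2, alpha_7, alpha_3, alpha_8, alpha_1, alpha_4). So the algebra is type A_8, i.e. sl(9).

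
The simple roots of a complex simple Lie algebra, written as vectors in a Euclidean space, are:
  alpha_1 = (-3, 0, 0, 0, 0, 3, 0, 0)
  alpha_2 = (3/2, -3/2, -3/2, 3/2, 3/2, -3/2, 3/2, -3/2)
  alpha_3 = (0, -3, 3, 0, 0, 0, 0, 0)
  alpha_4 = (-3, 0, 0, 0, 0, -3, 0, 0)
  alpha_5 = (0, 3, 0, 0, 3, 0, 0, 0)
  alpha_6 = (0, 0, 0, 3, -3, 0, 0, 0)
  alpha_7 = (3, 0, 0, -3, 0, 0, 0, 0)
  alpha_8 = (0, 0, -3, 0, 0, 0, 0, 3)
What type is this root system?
Compute the Cartan integers a_ij = 2(alpha_i, alpha_j)/(alpha_j, alpha_j); the resulting 8x8 Cartan matrix is
[[2, -1, 0, 0, 0, 0, -1, 0], [-1, 2, 0, 0, 0, 0, 0, 0], [0, 0, 2, 0, -1, 0, 0, -1], [0, 0, 0, 2, 0, 0, -1, 0], [0, 0, -1, 0, 2, -1, 0, 0], [0, 0, 0, 0, -1, 2, -1, 0], [-1, 0, 0, -1, 0, -1, 2, 0], [0, 0, -1, 0, 0, 0, 0, 2]].
All simple roots have the same length, so the diagram is simply laced. The associated Dynkin diagram is a chain of 7 nodes with one extra node attached to the third node from one end (E_8), so the type is E_8.

type E_8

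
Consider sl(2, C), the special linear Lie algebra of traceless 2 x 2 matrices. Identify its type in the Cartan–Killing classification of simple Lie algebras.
A_1 (sl(2))

This is sl(2), which has dimension 2^2 - 1 = 3 and rank 2 - 1 = 1 (a Cartan subalgebra is the diagonal traceless matrices). In the classification of classical Lie algebras, the special linear algebra sl(n+1) has type A_n; here n = 1, so the Dynkin diagram is a chain of 1 nodes with single edges (A_1). Hence the type is A_1.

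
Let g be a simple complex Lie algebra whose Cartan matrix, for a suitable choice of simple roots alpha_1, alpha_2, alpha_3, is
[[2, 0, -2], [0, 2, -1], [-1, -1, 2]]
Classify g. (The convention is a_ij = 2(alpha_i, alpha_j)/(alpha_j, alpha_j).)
The matrix has rank 3 with 2's on the diagonal. Reading the off-diagonal entries as Dynkin edges (a single edge where a_ij = a_ji = -1; a double or triple edge where a_ij * a_ji = 2 or 3), the diagram is a chain of 3 nodes with a double edge at one end; the terminal node there is the unique long simple root (C_3). One simple-root ordering that puts it in standard form is (alpha_2, alpha_3, alpha_1). So the algebra is type C_3, i.e. sp(6).

C3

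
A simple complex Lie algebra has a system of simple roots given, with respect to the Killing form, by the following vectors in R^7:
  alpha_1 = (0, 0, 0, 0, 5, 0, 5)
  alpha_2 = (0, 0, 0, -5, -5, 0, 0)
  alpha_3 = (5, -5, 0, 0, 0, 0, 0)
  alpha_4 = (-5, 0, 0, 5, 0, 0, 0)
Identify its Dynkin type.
Compute the Cartan integers a_ij = 2(alpha_i, alpha_j)/(alpha_j, alpha_j); the resulting 4x4 Cartan matrix is
[[2, -1, 0, 0], [-1, 2, 0, -1], [0, 0, 2, -1], [0, -1, -1, 2]].
All simple roots have the same length, so the diagram is simply laced. The associated Dynkin diagram is a chain of 4 nodes with single edges (A_4), so the type is A_4 (the algebra sl(5)).

A_4 (sl(5))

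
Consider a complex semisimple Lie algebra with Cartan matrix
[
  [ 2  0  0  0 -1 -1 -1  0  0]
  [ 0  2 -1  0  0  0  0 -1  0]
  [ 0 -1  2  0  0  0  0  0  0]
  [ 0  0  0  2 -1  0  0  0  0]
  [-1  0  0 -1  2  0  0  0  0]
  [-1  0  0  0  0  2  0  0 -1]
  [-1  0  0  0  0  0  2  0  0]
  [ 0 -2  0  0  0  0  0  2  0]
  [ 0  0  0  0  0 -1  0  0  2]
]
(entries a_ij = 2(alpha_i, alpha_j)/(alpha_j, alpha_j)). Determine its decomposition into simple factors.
The diagram associated to this matrix has two connected components: the simple roots {alpha_2, alpha_3, alpha_8} form a chain of 3 nodes with a double edge at one end; the terminal node there is the unique long simple root (C_3), and {alpha_1, alpha_4, alpha_5, alpha_6, alpha_7, alpha_9} form a chain of 5 nodes with one extra node attached to the third node from one end (E_6). A semisimple Lie algebra decomposes uniquely as the direct sum of simple ideals, one per connected component of its Dynkin diagram, so g ≅ C_3 ⊕ E_6 (dimension 21 + 78 = 99).

C_3 (sp(6)) ⊕ E_6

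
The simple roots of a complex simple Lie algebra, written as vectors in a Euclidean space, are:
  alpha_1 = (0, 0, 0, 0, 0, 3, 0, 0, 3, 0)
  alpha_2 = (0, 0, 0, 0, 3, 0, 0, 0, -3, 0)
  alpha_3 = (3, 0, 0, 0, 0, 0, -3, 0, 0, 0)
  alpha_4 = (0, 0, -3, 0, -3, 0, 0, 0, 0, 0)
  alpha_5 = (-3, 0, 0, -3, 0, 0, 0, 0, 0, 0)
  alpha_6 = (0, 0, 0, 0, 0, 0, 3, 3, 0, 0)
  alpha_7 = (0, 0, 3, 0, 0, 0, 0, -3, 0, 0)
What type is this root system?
A7

Compute the Cartan integers a_ij = 2(alpha_i, alpha_j)/(alpha_j, alpha_j); the resulting 7x7 Cartan matrix is
[[2, -1, 0, 0, 0, 0, 0], [-1, 2, 0, -1, 0, 0, 0], [0, 0, 2, 0, -1, -1, 0], [0, -1, 0, 2, 0, 0, -1], [0, 0, -1, 0, 2, 0, 0], [0, 0, -1, 0, 0, 2, -1], [0, 0, 0, -1, 0, -1, 2]].
All simple roots have the same length, so the diagram is simply laced. The associated Dynkin diagram is a chain of 7 nodes with single edges (A_7), so the type is A_7 (the algebra sl(8)).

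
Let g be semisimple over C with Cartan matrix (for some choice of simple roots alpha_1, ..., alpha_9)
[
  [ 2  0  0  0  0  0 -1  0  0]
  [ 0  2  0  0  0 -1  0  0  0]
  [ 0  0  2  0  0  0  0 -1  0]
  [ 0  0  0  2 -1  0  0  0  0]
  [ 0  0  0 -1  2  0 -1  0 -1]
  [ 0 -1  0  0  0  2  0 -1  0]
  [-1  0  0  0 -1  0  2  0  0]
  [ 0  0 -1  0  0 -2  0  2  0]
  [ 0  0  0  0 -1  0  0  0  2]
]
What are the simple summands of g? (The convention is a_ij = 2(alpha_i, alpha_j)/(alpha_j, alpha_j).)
The diagram associated to this matrix has two connected components: the simple roots {alpha_1, alpha_4, alpha_5, alpha_7, alpha_9} form a chain of 3 nodes with a fork of two nodes at one end (D_5), and {alpha_2, alpha_3, alpha_6, alpha_8} form a chain of 4 nodes with a double edge between the middle two (F_4). A semisimple Lie algebra decomposes uniquely as the direct sum of simple ideals, one per connected component of its Dynkin diagram, so g ≅ D_5 ⊕ F_4 (dimension 45 + 52 = 97).

D_5 + F_4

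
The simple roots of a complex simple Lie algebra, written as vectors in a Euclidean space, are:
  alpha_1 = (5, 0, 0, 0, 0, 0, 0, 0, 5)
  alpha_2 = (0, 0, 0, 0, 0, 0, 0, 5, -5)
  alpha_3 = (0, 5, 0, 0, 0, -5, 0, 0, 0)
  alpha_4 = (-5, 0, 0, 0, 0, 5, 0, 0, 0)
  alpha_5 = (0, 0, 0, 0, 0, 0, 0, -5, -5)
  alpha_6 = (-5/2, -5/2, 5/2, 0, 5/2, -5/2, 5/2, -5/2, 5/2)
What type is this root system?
E_6

Compute the Cartan integers a_ij = 2(alpha_i, alpha_j)/(alpha_j, alpha_j); the resulting 6x6 Cartan matrix is
[[2, -1, 0, -1, -1, 0], [-1, 2, 0, 0, 0, -1], [0, 0, 2, -1, 0, 0], [-1, 0, -1, 2, 0, 0], [-1, 0, 0, 0, 2, 0], [0, -1, 0, 0, 0, 2]].
All simple roots have the same length, so the diagram is simply laced. The associated Dynkin diagram is a chain of 5 nodes with one extra node attached to the third node from one end (E_6), so the type is E_6.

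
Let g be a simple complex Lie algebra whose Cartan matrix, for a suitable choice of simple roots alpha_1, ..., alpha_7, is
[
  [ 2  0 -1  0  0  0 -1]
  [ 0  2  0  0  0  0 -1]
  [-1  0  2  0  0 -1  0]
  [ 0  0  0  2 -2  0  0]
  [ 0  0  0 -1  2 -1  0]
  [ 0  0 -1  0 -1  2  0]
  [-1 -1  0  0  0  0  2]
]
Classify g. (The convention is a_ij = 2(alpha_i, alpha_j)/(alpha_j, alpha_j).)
C_7

The matrix has rank 7 with 2's on the diagonal. Reading the off-diagonal entries as Dynkin edges (a single edge where a_ij = a_ji = -1; a double or triple edge where a_ij * a_ji = 2 or 3), the diagram is a chain of 7 nodes with a double edge at one end; the terminal node there is the unique long simple root (C_7). One simple-root ordering that puts it in standard form is (alpha_2, alpha_7, alpha_1, alpha_3, alpha_6, alpha_5, alpha_4). So the algebra is type C_7, i.e. sp(14).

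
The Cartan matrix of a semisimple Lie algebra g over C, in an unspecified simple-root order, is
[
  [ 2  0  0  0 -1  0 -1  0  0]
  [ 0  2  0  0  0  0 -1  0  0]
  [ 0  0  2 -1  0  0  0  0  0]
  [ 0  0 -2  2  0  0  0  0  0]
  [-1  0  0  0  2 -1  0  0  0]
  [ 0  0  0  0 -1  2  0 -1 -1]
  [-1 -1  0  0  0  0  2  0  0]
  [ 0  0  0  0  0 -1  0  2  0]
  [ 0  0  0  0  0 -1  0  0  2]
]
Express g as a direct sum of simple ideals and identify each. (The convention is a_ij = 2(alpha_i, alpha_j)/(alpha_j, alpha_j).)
B_2 (so(5)) ⊕ D_7 (so(14))

The diagram associated to this matrix has two connected components: the simple roots {alpha_3, alpha_4} form a chain of 2 nodes with a double edge at one end; the terminal node there is the unique short simple root (B_2), and {alpha_1, alpha_2, alpha_5, alpha_6, alpha_7, alpha_8, alpha_9} form a chain of 5 nodes with a fork of two nodes at one end (D_7). A semisimple Lie algebra decomposes uniquely as the direct sum of simple ideals, one per connected component of its Dynkin diagram, so g ≅ B_2 ⊕ D_7 (dimension 10 + 91 = 101).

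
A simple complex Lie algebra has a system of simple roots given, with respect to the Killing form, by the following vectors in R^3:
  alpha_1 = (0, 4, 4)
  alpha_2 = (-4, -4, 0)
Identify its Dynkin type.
Compute the Cartan integers a_ij = 2(alpha_i, alpha_j)/(alpha_j, alpha_j); the resulting 2x2 Cartan matrix is
[[2, -1], [-1, 2]].
All simple roots have the same length, so the diagram is simply laced. The associated Dynkin diagram is a chain of 2 nodes with single edges (A_2), so the type is A_2 (the algebra sl(3)).

A_2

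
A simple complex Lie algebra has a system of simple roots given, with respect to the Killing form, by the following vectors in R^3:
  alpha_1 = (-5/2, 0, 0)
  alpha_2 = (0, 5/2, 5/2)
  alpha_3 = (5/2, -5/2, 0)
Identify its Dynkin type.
B3

Compute the Cartan integers a_ij = 2(alpha_i, alpha_j)/(alpha_j, alpha_j); the resulting 3x3 Cartan matrix is
[[2, 0, -1], [0, 2, -1], [-2, -1, 2]].
The roots have two lengths (squared-length ratio 2:1); the short ones are alpha_{1}. The associated Dynkin diagram is a chain of 3 nodes with a double edge at one end; the terminal node there is the unique short simple root (B_3), so the type is B_3 (the algebra so(7)).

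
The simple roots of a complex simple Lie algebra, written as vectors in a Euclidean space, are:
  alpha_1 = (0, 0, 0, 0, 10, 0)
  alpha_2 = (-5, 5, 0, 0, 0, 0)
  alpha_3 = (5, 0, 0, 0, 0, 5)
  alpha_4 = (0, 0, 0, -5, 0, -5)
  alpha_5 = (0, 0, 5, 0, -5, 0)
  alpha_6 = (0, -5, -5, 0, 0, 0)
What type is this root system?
Compute the Cartan integers a_ij = 2(alpha_i, alpha_j)/(alpha_j, alpha_j); the resulting 6x6 Cartan matrix is
[[2, 0, 0, 0, -2, 0], [0, 2, -1, 0, 0, -1], [0, -1, 2, -1, 0, 0], [0, 0, -1, 2, 0, 0], [-1, 0, 0, 0, 2, -1], [0, -1, 0, 0, -1, 2]].
The roots have two lengths (squared-length ratio 2:1); the short ones are alpha_{2,3,4,5,6}. The associated Dynkin diagram is a chain of 6 nodes with a double edge at one end; the terminal node there is the unique long simple root (C_6), so the type is C_6 (the algebra sp(12)).

type C_6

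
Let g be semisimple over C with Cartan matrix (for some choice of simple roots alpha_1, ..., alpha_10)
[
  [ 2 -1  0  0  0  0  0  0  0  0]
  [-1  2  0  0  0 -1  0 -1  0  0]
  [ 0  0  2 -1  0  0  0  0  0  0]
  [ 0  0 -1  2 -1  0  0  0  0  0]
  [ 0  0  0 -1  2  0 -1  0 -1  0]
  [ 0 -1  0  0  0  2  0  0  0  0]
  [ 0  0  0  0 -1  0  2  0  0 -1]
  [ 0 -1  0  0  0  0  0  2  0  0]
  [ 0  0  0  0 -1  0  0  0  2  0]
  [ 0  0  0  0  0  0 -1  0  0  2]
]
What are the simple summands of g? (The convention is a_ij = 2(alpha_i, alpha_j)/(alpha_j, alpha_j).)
D_4 (so(8)) + E_6

The diagram associated to this matrix has two connected components: the simple roots {alpha_1, alpha_2, alpha_6, alpha_8} form a chain of 2 nodes with a fork of two nodes at one end (D_4), and {alpha_3, alpha_4, alpha_5, alpha_7, alpha_9, alpha_10} form a chain of 5 nodes with one extra node attached to the third node from one end (E_6). A semisimple Lie algebra decomposes uniquely as the direct sum of simple ideals, one per connected component of its Dynkin diagram, so g ≅ D_4 ⊕ E_6 (dimension 28 + 78 = 106).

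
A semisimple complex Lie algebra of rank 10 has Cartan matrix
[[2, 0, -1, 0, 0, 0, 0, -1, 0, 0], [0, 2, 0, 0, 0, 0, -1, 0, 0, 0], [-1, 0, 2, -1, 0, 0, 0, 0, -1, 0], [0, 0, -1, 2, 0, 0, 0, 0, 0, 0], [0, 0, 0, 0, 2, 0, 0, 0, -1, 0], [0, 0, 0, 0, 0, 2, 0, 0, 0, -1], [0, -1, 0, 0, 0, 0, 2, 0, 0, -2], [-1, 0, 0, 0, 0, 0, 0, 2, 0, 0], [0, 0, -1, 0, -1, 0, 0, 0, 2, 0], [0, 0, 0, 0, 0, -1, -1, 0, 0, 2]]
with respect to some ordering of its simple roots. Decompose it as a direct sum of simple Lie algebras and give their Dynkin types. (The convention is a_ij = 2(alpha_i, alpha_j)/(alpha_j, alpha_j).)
The diagram associated to this matrix has two connected components: the simple roots {alpha_1, alpha_3, alpha_4, alpha_5, alpha_8, alpha_9} form a chain of 5 nodes with one extra node attached to the third node from one end (E_6), and {alpha_2, alpha_6, alpha_7, alpha_10} form a chain of 4 nodes with a double edge between the middle two (F_4). A semisimple Lie algebra decomposes uniquely as the direct sum of simple ideals, one per connected component of its Dynkin diagram, so g ≅ E_6 ⊕ F_4 (dimension 78 + 52 = 130).

E6 + F4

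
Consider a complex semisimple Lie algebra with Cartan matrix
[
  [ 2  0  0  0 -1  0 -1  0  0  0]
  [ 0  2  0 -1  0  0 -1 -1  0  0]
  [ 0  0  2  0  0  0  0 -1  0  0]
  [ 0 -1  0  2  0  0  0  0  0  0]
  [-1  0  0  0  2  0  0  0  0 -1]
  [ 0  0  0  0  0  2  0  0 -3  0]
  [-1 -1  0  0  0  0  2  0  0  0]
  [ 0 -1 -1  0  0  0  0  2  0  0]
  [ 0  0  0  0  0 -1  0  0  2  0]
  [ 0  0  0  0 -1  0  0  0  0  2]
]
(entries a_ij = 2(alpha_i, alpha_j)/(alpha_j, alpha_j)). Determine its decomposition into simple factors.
E_8 + G_2

The diagram associated to this matrix has two connected components: the simple roots {alpha_1, alpha_2, alpha_3, alpha_4, alpha_5, alpha_7, alpha_8, alpha_10} form a chain of 7 nodes with one extra node attached to the third node from one end (E_8), and {alpha_6, alpha_9} form two nodes joined by a triple edge (G_2). A semisimple Lie algebra decomposes uniquely as the direct sum of simple ideals, one per connected component of its Dynkin diagram, so g ≅ E_8 ⊕ G_2 (dimension 248 + 14 = 262).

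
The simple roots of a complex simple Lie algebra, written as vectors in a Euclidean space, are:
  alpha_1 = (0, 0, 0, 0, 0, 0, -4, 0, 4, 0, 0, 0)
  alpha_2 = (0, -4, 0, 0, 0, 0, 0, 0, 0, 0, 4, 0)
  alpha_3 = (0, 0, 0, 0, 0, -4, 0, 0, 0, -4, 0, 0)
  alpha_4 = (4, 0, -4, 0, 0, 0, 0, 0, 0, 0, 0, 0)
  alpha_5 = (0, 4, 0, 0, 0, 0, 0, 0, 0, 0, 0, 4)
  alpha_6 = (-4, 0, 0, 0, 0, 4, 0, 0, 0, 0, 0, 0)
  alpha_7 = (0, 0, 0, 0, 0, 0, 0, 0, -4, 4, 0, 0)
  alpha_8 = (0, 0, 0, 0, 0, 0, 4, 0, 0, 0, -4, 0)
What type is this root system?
A_8

Compute the Cartan integers a_ij = 2(alpha_i, alpha_j)/(alpha_j, alpha_j); the resulting 8x8 Cartan matrix is
[[2, 0, 0, 0, 0, 0, -1, -1], [0, 2, 0, 0, -1, 0, 0, -1], [0, 0, 2, 0, 0, -1, -1, 0], [0, 0, 0, 2, 0, -1, 0, 0], [0, -1, 0, 0, 2, 0, 0, 0], [0, 0, -1, -1, 0, 2, 0, 0], [-1, 0, -1, 0, 0, 0, 2, 0], [-1, -1, 0, 0, 0, 0, 0, 2]].
All simple roots have the same length, so the diagram is simply laced. The associated Dynkin diagram is a chain of 8 nodes with single edges (A_8), so the type is A_8 (the algebra sl(9)).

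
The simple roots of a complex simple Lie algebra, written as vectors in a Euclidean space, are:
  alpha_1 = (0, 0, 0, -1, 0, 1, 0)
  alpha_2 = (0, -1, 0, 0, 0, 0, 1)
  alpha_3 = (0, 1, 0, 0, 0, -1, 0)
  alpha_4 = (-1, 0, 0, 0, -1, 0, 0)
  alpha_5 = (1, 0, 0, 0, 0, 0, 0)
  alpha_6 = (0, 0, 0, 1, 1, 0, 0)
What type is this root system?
B_6

Compute the Cartan integers a_ij = 2(alpha_i, alpha_j)/(alpha_j, alpha_j); the resulting 6x6 Cartan matrix is
[[2, 0, -1, 0, 0, -1], [0, 2, -1, 0, 0, 0], [-1, -1, 2, 0, 0, 0], [0, 0, 0, 2, -2, -1], [0, 0, 0, -1, 2, 0], [-1, 0, 0, -1, 0, 2]].
The roots have two lengths (squared-length ratio 2:1); the short ones are alpha_{5}. The associated Dynkin diagram is a chain of 6 nodes with a double edge at one end; the terminal node there is the unique short simple root (B_6), so the type is B_6 (the algebra so(13)).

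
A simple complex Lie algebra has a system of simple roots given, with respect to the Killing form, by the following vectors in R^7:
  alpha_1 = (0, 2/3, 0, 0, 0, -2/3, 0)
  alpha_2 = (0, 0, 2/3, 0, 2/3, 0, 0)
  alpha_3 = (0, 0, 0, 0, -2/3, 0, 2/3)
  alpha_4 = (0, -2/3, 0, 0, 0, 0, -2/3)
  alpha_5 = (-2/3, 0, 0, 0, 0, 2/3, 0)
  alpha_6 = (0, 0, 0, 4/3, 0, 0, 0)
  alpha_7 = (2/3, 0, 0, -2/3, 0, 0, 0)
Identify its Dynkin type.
Compute the Cartan integers a_ij = 2(alpha_i, alpha_j)/(alpha_j, alpha_j); the resulting 7x7 Cartan matrix is
[[2, 0, 0, -1, -1, 0, 0], [0, 2, -1, 0, 0, 0, 0], [0, -1, 2, -1, 0, 0, 0], [-1, 0, -1, 2, 0, 0, 0], [-1, 0, 0, 0, 2, 0, -1], [0, 0, 0, 0, 0, 2, -2], [0, 0, 0, 0, -1, -1, 2]].
The roots have two lengths (squared-length ratio 2:1); the short ones are alpha_{1,2,3,4,5,7}. The associated Dynkin diagram is a chain of 7 nodes with a double edge at one end; the terminal node there is the unique long simple root (C_7), so the type is C_7 (the algebra sp(14)).

C7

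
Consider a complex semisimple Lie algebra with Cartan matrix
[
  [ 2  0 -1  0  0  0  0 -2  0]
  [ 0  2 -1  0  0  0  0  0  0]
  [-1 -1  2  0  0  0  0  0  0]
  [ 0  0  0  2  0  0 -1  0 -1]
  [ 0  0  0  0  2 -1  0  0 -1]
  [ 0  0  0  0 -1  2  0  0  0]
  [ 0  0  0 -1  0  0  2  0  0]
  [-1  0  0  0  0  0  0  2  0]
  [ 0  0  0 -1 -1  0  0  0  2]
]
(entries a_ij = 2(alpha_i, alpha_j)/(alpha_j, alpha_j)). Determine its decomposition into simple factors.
The diagram associated to this matrix has two connected components: the simple roots {alpha_4, alpha_5, alpha_6, alpha_7, alpha_9} form a chain of 5 nodes with single edges (A_5), and {alpha_1, alpha_2, alpha_3, alpha_8} form a chain of 4 nodes with a double edge at one end; the terminal node there is the unique short simple root (B_4). A semisimple Lie algebra decomposes uniquely as the direct sum of simple ideals, one per connected component of its Dynkin diagram, so g ≅ A_5 ⊕ B_4 (dimension 35 + 36 = 71).

A_5 (sl(6)) ⊕ B_4 (so(9))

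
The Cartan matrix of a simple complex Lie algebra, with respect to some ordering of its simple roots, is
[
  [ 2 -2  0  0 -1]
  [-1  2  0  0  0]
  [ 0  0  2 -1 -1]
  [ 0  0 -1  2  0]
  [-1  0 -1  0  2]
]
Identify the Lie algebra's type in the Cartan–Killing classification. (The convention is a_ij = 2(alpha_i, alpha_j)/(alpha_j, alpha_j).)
B_5

The matrix has rank 5 with 2's on the diagonal. Reading the off-diagonal entries as Dynkin edges (a single edge where a_ij = a_ji = -1; a double or triple edge where a_ij * a_ji = 2 or 3), the diagram is a chain of 5 nodes with a double edge at one end; the terminal node there is the unique short simple root (B_5). One simple-root ordering that puts it in standard form is (alpha_4, alpha_3, alpha_5, alpha_1, alpha_2). So the algebra is type B_5, i.e. so(11).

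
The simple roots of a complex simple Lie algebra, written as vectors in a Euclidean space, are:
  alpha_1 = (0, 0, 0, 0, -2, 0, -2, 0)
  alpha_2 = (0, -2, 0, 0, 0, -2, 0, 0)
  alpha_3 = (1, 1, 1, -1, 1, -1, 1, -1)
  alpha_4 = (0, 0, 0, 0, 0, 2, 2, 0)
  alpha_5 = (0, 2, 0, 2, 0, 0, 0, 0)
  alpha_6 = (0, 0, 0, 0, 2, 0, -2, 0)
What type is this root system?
E_6

Compute the Cartan integers a_ij = 2(alpha_i, alpha_j)/(alpha_j, alpha_j); the resulting 6x6 Cartan matrix is
[[2, 0, -1, -1, 0, 0], [0, 2, 0, -1, -1, 0], [-1, 0, 2, 0, 0, 0], [-1, -1, 0, 2, 0, -1], [0, -1, 0, 0, 2, 0], [0, 0, 0, -1, 0, 2]].
All simple roots have the same length, so the diagram is simply laced. The associated Dynkin diagram is a chain of 5 nodes with one extra node attached to the third node from one end (E_6), so the type is E_6.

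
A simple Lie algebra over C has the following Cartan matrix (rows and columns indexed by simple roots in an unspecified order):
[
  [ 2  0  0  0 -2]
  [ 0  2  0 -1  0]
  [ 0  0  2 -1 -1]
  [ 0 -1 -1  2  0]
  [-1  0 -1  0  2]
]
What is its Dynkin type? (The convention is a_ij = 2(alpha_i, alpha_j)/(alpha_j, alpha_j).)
The matrix has rank 5 with 2's on the diagonal. Reading the off-diagonal entries as Dynkin edges (a single edge where a_ij = a_ji = -1; a double or triple edge where a_ij * a_ji = 2 or 3), the diagram is a chain of 5 nodes with a double edge at one end; the terminal node there is the unique long simple root (C_5). One simple-root ordering that puts it in standard form is (alpha_2, alpha_4, alpha_3, alpha_5, alpha_1). So the algebra is type C_5, i.e. sp(10).

type C_5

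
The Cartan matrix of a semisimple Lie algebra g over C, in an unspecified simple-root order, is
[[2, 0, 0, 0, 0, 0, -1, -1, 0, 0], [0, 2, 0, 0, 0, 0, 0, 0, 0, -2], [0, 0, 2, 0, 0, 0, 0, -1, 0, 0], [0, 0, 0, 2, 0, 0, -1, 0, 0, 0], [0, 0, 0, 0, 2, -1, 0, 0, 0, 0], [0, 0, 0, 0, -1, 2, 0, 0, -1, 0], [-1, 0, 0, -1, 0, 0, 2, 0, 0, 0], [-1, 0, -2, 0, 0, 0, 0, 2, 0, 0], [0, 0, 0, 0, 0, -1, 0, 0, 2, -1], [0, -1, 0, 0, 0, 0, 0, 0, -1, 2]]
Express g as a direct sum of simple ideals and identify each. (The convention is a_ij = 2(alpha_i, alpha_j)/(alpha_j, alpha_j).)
B_5 (so(11)) + C_5 (sp(10))

The diagram associated to this matrix has two connected components: the simple roots {alpha_1, alpha_3, alpha_4, alpha_7, alpha_8} form a chain of 5 nodes with a double edge at one end; the terminal node there is the unique short simple root (B_5), and {alpha_2, alpha_5, alpha_6, alpha_9, alpha_10} form a chain of 5 nodes with a double edge at one end; the terminal node there is the unique long simple root (C_5). A semisimple Lie algebra decomposes uniquely as the direct sum of simple ideals, one per connected component of its Dynkin diagram, so g ≅ B_5 ⊕ C_5 (dimension 55 + 55 = 110).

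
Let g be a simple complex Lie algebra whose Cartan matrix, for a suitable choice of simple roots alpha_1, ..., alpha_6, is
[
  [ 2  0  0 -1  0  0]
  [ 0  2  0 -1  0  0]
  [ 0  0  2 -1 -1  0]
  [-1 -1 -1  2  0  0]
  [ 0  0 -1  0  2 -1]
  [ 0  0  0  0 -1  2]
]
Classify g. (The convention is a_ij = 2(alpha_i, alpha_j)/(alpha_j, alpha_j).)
type D_6

The matrix has rank 6 with 2's on the diagonal. Reading the off-diagonal entries as Dynkin edges (a single edge where a_ij = a_ji = -1; a double or triple edge where a_ij * a_ji = 2 or 3), the diagram is a chain of 4 nodes with a fork of two nodes at one end (D_6). One simple-root ordering that puts it in standard form is (alpha_6, alpha_5, alpha_3, alpha_4, alpha_2, alpha_1). So the algebra is type D_6, i.e. so(12).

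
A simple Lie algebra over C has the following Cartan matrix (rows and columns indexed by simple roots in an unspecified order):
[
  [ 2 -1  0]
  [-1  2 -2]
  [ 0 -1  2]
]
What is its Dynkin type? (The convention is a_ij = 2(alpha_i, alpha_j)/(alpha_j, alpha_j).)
B3

The matrix has rank 3 with 2's on the diagonal. Reading the off-diagonal entries as Dynkin edges (a single edge where a_ij = a_ji = -1; a double or triple edge where a_ij * a_ji = 2 or 3), the diagram is a chain of 3 nodes with a double edge at one end; the terminal node there is the unique short simple root (B_3). One simple-root ordering that puts it in standard form is (alpha_1, alpha_2, alpha_3). So the algebra is type B_3, i.e. so(7).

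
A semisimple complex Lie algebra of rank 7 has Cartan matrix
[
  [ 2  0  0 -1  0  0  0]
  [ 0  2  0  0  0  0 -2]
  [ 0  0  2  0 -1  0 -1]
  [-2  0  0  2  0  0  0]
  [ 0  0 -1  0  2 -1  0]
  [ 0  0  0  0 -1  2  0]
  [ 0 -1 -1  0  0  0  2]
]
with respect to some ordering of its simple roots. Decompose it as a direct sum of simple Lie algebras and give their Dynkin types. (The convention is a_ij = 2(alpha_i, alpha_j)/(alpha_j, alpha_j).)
The diagram associated to this matrix has two connected components: the simple roots {alpha_1, alpha_4} form a chain of 2 nodes with a double edge at one end; the terminal node there is the unique short simple root (B_2), and {alpha_2, alpha_3, alpha_5, alpha_6, alpha_7} form a chain of 5 nodes with a double edge at one end; the terminal node there is the unique long simple root (C_5). A semisimple Lie algebra decomposes uniquely as the direct sum of simple ideals, one per connected component of its Dynkin diagram, so g ≅ B_2 ⊕ C_5 (dimension 10 + 55 = 65).

B_2 ⊕ C_5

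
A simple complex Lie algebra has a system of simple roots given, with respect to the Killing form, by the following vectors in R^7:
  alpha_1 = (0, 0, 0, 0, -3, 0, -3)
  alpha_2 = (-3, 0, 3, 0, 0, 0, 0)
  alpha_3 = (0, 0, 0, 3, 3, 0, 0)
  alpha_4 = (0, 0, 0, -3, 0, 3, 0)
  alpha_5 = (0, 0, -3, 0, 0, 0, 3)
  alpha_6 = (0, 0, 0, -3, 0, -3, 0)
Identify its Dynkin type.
D_6 (so(12))

Compute the Cartan integers a_ij = 2(alpha_i, alpha_j)/(alpha_j, alpha_j); the resulting 6x6 Cartan matrix is
[[2, 0, -1, 0, -1, 0], [0, 2, 0, 0, -1, 0], [-1, 0, 2, -1, 0, -1], [0, 0, -1, 2, 0, 0], [-1, -1, 0, 0, 2, 0], [0, 0, -1, 0, 0, 2]].
All simple roots have the same length, so the diagram is simply laced. The associated Dynkin diagram is a chain of 4 nodes with a fork of two nodes at one end (D_6), so the type is D_6 (the algebra so(12)).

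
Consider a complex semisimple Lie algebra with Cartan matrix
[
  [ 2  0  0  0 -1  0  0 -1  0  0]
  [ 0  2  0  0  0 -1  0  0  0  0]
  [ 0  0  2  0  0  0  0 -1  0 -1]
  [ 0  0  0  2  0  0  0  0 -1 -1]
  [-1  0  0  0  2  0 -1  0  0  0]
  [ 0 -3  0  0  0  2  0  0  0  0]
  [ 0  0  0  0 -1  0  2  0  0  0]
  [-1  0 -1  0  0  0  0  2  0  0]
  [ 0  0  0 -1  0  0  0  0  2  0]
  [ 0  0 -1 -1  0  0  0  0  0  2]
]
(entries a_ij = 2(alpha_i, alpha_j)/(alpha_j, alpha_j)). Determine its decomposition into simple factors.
The diagram associated to this matrix has two connected components: the simple roots {alpha_1, alpha_3, alpha_4, alpha_5, alpha_7, alpha_8, alpha_9, alpha_10} form a chain of 8 nodes with single edges (A_8), and {alpha_2, alpha_6} form two nodes joined by a triple edge (G_2). A semisimple Lie algebra decomposes uniquely as the direct sum of simple ideals, one per connected component of its Dynkin diagram, so g ≅ A_8 ⊕ G_2 (dimension 80 + 14 = 94).

type A_8 ⊕ type G_2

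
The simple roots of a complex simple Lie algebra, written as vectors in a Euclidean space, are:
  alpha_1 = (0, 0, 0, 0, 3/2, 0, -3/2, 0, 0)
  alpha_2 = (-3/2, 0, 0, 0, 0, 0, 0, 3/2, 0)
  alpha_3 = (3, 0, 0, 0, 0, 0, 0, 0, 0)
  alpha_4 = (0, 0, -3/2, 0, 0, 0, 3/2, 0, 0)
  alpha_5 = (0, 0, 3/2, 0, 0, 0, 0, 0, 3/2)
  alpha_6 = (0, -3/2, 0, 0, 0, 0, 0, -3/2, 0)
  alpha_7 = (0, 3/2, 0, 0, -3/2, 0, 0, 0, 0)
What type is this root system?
C_7 (sp(14))

Compute the Cartan integers a_ij = 2(alpha_i, alpha_j)/(alpha_j, alpha_j); the resulting 7x7 Cartan matrix is
[[2, 0, 0, -1, 0, 0, -1], [0, 2, -1, 0, 0, -1, 0], [0, -2, 2, 0, 0, 0, 0], [-1, 0, 0, 2, -1, 0, 0], [0, 0, 0, -1, 2, 0, 0], [0, -1, 0, 0, 0, 2, -1], [-1, 0, 0, 0, 0, -1, 2]].
The roots have two lengths (squared-length ratio 2:1); the short ones are alpha_{1,2,4,5,6,7}. The associated Dynkin diagram is a chain of 7 nodes with a double edge at one end; the terminal node there is the unique long simple root (C_7), so the type is C_7 (the algebra sp(14)).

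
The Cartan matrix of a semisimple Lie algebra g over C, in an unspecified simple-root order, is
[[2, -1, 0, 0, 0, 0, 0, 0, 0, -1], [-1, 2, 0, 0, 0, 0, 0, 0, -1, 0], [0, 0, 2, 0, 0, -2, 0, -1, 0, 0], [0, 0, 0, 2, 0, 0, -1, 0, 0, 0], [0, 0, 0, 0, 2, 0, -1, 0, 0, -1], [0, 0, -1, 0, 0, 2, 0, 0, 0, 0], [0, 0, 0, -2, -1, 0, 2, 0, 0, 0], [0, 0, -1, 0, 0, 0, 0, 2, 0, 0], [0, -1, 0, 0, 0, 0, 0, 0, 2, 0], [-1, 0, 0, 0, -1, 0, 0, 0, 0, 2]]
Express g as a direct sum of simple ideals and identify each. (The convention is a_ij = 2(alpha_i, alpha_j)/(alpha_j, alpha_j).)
The diagram associated to this matrix has two connected components: the simple roots {alpha_3, alpha_6, alpha_8} form a chain of 3 nodes with a double edge at one end; the terminal node there is the unique short simple root (B_3), and {alpha_1, alpha_2, alpha_4, alpha_5, alpha_7, alpha_9, alpha_10} form a chain of 7 nodes with a double edge at one end; the terminal node there is the unique short simple root (B_7). A semisimple Lie algebra decomposes uniquely as the direct sum of simple ideals, one per connected component of its Dynkin diagram, so g ≅ B_3 ⊕ B_7 (dimension 21 + 105 = 126).

B3 ⊕ B7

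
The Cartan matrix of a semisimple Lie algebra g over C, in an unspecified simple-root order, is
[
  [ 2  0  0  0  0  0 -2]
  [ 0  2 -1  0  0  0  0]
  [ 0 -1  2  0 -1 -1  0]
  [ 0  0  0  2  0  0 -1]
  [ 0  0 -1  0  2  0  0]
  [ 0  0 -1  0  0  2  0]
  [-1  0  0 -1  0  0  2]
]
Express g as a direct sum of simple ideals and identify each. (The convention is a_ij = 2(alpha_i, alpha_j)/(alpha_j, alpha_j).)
The diagram associated to this matrix has two connected components: the simple roots {alpha_1, alpha_4, alpha_7} form a chain of 3 nodes with a double edge at one end; the terminal node there is the unique long simple root (C_3), and {alpha_2, alpha_3, alpha_5, alpha_6} form a chain of 2 nodes with a fork of two nodes at one end (D_4). A semisimple Lie algebra decomposes uniquely as the direct sum of simple ideals, one per connected component of its Dynkin diagram, so g ≅ C_3 ⊕ D_4 (dimension 21 + 28 = 49).

C_3 ⊕ D_4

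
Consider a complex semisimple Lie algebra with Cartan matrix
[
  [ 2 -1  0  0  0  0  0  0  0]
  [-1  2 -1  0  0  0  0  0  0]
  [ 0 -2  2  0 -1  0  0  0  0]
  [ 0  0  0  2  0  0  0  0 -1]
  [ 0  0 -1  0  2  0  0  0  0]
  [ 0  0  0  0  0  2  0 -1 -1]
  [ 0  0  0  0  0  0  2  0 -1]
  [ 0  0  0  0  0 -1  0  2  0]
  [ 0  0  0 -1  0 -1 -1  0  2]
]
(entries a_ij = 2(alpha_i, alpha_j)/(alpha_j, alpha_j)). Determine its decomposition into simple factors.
type D_5 + type F_4

The diagram associated to this matrix has two connected components: the simple roots {alpha_4, alpha_6, alpha_7, alpha_8, alpha_9} form a chain of 3 nodes with a fork of two nodes at one end (D_5), and {alpha_1, alpha_2, alpha_3, alpha_5} form a chain of 4 nodes with a double edge between the middle two (F_4). A semisimple Lie algebra decomposes uniquely as the direct sum of simple ideals, one per connected component of its Dynkin diagram, so g ≅ D_5 ⊕ F_4 (dimension 45 + 52 = 97).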